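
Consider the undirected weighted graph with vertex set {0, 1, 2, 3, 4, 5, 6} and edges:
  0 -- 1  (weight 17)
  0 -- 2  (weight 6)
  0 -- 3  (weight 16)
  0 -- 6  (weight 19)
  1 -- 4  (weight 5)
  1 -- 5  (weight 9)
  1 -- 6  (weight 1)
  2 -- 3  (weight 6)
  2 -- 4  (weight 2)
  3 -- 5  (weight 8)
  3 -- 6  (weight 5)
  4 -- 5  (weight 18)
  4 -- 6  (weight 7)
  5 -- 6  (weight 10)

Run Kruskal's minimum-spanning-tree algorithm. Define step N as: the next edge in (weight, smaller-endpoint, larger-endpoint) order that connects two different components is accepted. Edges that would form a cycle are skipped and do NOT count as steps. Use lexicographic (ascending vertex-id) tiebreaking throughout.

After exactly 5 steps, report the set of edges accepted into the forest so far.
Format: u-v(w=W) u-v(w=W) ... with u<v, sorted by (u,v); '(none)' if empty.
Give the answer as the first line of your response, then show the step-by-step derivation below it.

0-2(w=6) 1-4(w=5) 1-6(w=1) 2-4(w=2) 3-6(w=5)

step 1: add edge 1-6 (w=1); MST = {1-6(w=1)}
step 2: add edge 2-4 (w=2); MST = {1-6(w=1) 2-4(w=2)}
step 3: add edge 1-4 (w=5); MST = {1-4(w=5) 1-6(w=1) 2-4(w=2)}
step 4: add edge 3-6 (w=5); MST = {1-4(w=5) 1-6(w=1) 2-4(w=2) 3-6(w=5)}
step 5: add edge 0-2 (w=6); MST = {0-2(w=6) 1-4(w=5) 1-6(w=1) 2-4(w=2) 3-6(w=5)}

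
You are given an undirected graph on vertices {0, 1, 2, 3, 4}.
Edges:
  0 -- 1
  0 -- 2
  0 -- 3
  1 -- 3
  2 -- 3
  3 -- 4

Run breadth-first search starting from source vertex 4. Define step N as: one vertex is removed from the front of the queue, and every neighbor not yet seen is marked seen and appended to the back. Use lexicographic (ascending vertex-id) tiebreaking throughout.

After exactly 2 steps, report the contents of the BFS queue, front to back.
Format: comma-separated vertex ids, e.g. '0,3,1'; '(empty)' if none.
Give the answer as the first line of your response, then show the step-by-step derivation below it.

0,1,2

step 1: dequeue 4; queue=[3]; order=4
step 2: dequeue 3; queue=[0,1,2]; order=4,3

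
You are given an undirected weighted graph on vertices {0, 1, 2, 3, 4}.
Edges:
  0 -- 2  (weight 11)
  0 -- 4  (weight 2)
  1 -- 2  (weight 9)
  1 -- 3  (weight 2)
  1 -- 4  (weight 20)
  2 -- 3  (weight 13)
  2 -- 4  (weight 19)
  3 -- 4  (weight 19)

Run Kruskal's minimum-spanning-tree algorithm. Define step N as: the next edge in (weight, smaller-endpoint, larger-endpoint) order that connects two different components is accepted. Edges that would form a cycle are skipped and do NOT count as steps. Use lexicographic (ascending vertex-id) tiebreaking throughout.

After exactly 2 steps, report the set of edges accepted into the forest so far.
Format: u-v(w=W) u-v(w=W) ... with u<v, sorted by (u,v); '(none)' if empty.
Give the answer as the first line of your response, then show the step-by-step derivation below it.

0-4(w=2) 1-3(w=2)

step 1: add edge 0-4 (w=2); MST = {0-4(w=2)}
step 2: add edge 1-3 (w=2); MST = {0-4(w=2) 1-3(w=2)}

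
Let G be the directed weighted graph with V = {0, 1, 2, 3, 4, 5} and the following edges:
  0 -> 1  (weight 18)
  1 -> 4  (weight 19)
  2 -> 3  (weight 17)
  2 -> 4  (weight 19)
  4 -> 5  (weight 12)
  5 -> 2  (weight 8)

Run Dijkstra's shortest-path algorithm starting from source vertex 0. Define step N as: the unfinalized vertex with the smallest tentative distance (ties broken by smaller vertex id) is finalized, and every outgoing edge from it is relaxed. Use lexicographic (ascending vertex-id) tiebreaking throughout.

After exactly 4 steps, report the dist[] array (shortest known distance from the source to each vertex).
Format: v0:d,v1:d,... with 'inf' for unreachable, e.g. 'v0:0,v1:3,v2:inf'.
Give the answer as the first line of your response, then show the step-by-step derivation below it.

v0:0,v1:18,v2:57,v3:inf,v4:37,v5:49

step 1: dist = v0:0,v1:18,v2:inf,v3:inf,v4:inf,v5:inf
step 2: dist = v0:0,v1:18,v2:inf,v3:inf,v4:37,v5:inf
step 3: dist = v0:0,v1:18,v2:inf,v3:inf,v4:37,v5:49
step 4: dist = v0:0,v1:18,v2:57,v3:inf,v4:37,v5:49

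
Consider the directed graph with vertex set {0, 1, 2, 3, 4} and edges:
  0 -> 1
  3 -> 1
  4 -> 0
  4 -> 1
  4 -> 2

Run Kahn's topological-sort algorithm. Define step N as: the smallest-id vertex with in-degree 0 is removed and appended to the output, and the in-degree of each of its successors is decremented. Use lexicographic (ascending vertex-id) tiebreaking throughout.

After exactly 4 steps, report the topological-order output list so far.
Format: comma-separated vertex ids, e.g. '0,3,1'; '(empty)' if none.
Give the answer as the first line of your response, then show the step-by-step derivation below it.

3,4,0,1

step 1: output 3; order=[3]; indeg=(1,2,1,0,0)
step 2: output 4; order=[3,4]; indeg=(0,1,0,0,0)
step 3: output 0; order=[3,4,0]; indeg=(0,0,0,0,0)
step 4: output 1; order=[3,4,0,1]; indeg=(0,0,0,0,0)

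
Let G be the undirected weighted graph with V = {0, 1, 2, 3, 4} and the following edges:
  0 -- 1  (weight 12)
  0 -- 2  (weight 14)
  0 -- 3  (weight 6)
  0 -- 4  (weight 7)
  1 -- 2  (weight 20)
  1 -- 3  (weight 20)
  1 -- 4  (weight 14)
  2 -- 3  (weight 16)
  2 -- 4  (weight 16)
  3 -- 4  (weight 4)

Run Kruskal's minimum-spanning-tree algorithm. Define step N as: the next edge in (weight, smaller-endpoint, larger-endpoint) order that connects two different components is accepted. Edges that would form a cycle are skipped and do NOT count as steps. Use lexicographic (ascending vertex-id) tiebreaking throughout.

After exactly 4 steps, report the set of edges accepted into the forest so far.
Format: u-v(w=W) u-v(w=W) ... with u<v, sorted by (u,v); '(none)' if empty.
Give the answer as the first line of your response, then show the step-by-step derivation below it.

0-1(w=12) 0-2(w=14) 0-3(w=6) 3-4(w=4)

step 1: add edge 3-4 (w=4); MST = {3-4(w=4)}
step 2: add edge 0-3 (w=6); MST = {0-3(w=6) 3-4(w=4)}
step 3: add edge 0-1 (w=12); MST = {0-1(w=12) 0-3(w=6) 3-4(w=4)}
step 4: add edge 0-2 (w=14); MST = {0-1(w=12) 0-2(w=14) 0-3(w=6) 3-4(w=4)}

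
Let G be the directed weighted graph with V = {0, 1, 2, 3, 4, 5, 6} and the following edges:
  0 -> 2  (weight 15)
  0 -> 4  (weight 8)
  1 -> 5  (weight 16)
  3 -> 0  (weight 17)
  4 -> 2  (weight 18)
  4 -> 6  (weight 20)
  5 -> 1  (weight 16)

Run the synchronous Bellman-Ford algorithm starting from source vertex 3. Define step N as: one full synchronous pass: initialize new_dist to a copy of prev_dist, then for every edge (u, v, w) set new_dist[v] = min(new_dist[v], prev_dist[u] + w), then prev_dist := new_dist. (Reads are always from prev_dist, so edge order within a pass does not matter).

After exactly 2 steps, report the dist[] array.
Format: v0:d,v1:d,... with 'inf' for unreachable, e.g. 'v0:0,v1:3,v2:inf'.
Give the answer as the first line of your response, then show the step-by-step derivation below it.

v0:17,v1:inf,v2:32,v3:0,v4:25,v5:inf,v6:inf

step 1: dist = v0:17,v1:inf,v2:inf,v3:0,v4:inf,v5:inf,v6:inf
step 2: dist = v0:17,v1:inf,v2:32,v3:0,v4:25,v5:inf,v6:inf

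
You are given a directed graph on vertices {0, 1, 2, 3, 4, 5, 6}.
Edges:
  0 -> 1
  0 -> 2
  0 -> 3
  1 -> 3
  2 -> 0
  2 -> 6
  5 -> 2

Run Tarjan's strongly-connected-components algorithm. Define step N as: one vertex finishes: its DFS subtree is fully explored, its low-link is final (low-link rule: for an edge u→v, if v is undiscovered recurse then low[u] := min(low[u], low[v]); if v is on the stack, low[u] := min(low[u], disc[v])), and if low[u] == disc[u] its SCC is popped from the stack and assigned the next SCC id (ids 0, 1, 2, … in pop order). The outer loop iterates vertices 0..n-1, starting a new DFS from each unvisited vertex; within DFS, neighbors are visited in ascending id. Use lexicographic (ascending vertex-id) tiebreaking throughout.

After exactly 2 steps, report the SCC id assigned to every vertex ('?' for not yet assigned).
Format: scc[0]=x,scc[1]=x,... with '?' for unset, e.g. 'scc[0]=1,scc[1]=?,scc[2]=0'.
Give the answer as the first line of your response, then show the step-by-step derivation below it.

scc[0]=?,scc[1]=1,scc[2]=?,scc[3]=0,scc[4]=?,scc[5]=?,scc[6]=?

step 1: low=(low[0]=0,low[1]=1,low[2]=?,low[3]=2,low[4]=?,low[5]=?,low[6]=?); scc=(scc[0]=?,scc[1]=?,scc[2]=?,scc[3]=0,scc[4]=?,scc[5]=?,scc[6]=?)
step 2: low=(low[0]=0,low[1]=1,low[2]=?,low[3]=2,low[4]=?,low[5]=?,low[6]=?); scc=(scc[0]=?,scc[1]=1,scc[2]=?,scc[3]=0,scc[4]=?,scc[5]=?,scc[6]=?)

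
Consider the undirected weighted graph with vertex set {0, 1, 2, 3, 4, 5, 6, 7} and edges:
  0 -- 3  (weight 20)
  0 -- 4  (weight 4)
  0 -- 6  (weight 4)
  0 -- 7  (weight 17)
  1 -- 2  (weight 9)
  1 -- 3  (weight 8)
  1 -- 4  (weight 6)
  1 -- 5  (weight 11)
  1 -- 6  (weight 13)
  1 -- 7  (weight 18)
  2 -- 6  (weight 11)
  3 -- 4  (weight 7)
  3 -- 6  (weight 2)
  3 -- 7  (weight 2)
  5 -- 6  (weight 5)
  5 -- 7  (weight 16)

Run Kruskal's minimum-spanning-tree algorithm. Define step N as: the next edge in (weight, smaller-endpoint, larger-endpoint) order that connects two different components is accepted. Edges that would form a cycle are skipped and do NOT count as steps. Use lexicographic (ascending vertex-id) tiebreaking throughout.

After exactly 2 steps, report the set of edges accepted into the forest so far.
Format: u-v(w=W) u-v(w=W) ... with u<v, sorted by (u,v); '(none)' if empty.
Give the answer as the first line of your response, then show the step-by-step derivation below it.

3-6(w=2) 3-7(w=2)

step 1: add edge 3-6 (w=2); MST = {3-6(w=2)}
step 2: add edge 3-7 (w=2); MST = {3-6(w=2) 3-7(w=2)}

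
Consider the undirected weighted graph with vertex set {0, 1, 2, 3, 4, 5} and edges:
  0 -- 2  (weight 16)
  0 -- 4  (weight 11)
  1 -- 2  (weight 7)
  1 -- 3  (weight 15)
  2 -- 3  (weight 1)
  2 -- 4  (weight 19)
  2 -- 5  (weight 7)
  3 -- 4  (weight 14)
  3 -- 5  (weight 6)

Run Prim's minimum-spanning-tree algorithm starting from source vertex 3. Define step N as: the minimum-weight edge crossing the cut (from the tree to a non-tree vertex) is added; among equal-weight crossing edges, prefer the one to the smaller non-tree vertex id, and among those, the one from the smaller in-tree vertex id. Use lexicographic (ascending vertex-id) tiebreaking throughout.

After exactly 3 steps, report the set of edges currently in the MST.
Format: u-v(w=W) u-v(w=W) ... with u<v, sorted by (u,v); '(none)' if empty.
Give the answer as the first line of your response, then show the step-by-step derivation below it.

1-2(w=7) 2-3(w=1) 3-5(w=6)

step 1: add edge 2-3 (w=1); MST = {2-3(w=1)}
step 2: add edge 3-5 (w=6); MST = {2-3(w=1) 3-5(w=6)}
step 3: add edge 1-2 (w=7); MST = {1-2(w=7) 2-3(w=1) 3-5(w=6)}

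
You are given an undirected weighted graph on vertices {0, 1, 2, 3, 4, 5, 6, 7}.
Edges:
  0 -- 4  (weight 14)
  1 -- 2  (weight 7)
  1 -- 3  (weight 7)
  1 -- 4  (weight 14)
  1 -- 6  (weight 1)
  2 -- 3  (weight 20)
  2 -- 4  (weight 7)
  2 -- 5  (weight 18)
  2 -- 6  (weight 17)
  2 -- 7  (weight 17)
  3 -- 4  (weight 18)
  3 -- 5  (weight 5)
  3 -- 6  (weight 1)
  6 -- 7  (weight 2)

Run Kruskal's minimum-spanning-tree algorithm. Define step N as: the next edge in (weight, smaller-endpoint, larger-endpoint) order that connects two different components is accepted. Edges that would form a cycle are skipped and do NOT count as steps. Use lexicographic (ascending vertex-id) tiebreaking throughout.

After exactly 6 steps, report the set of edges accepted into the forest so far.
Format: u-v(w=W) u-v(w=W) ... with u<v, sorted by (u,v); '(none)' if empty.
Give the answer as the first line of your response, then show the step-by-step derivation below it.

1-2(w=7) 1-6(w=1) 2-4(w=7) 3-5(w=5) 3-6(w=1) 6-7(w=2)

step 1: add edge 1-6 (w=1); MST = {1-6(w=1)}
step 2: add edge 3-6 (w=1); MST = {1-6(w=1) 3-6(w=1)}
step 3: add edge 6-7 (w=2); MST = {1-6(w=1) 3-6(w=1) 6-7(w=2)}
step 4: add edge 3-5 (w=5); MST = {1-6(w=1) 3-5(w=5) 3-6(w=1) 6-7(w=2)}
step 5: add edge 1-2 (w=7); MST = {1-2(w=7) 1-6(w=1) 3-5(w=5) 3-6(w=1) 6-7(w=2)}
step 6: add edge 2-4 (w=7); MST = {1-2(w=7) 1-6(w=1) 2-4(w=7) 3-5(w=5) 3-6(w=1) 6-7(w=2)}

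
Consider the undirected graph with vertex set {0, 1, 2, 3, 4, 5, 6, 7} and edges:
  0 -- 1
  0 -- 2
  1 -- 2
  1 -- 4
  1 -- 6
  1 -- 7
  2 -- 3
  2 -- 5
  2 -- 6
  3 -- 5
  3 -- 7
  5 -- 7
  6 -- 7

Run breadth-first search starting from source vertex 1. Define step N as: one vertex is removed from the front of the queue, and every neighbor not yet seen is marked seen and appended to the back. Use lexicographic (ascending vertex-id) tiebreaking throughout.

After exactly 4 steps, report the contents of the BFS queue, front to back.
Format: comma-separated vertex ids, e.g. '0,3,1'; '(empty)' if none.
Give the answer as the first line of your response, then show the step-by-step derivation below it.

6,7,3,5

step 1: dequeue 1; queue=[0,2,4,6,7]; order=1
step 2: dequeue 0; queue=[2,4,6,7]; order=1,0
step 3: dequeue 2; queue=[4,6,7,3,5]; order=1,0,2
step 4: dequeue 4; queue=[6,7,3,5]; order=1,0,2,4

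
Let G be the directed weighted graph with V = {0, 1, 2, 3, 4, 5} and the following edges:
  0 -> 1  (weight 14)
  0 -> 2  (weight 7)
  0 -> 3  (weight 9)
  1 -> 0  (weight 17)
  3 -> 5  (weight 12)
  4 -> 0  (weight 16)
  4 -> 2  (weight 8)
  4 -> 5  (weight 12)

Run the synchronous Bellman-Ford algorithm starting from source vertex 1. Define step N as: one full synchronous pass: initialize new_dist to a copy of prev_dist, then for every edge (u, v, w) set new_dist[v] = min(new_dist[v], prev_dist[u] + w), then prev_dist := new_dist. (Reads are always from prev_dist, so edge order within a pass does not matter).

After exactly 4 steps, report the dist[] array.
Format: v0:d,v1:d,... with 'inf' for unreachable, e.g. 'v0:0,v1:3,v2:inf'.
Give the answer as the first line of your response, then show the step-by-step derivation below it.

v0:17,v1:0,v2:24,v3:26,v4:inf,v5:38

step 1: dist = v0:17,v1:0,v2:inf,v3:inf,v4:inf,v5:inf
step 2: dist = v0:17,v1:0,v2:24,v3:26,v4:inf,v5:inf
step 3: dist = v0:17,v1:0,v2:24,v3:26,v4:inf,v5:38
step 4: dist = v0:17,v1:0,v2:24,v3:26,v4:inf,v5:38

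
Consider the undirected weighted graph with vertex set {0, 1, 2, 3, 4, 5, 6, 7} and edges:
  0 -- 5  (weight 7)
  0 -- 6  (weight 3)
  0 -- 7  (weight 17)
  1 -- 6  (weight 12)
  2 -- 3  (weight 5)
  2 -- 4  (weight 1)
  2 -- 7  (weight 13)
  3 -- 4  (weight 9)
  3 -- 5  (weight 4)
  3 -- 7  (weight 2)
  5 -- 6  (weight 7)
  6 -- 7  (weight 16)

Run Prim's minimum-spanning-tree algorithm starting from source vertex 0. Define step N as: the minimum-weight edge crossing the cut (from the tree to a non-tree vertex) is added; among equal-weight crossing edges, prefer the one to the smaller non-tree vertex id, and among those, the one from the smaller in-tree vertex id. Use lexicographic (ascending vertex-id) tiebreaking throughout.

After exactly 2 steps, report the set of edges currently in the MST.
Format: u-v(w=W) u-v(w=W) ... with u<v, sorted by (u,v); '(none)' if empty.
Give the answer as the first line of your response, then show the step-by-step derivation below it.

0-5(w=7) 0-6(w=3)

step 1: add edge 0-6 (w=3); MST = {0-6(w=3)}
step 2: add edge 0-5 (w=7); MST = {0-5(w=7) 0-6(w=3)}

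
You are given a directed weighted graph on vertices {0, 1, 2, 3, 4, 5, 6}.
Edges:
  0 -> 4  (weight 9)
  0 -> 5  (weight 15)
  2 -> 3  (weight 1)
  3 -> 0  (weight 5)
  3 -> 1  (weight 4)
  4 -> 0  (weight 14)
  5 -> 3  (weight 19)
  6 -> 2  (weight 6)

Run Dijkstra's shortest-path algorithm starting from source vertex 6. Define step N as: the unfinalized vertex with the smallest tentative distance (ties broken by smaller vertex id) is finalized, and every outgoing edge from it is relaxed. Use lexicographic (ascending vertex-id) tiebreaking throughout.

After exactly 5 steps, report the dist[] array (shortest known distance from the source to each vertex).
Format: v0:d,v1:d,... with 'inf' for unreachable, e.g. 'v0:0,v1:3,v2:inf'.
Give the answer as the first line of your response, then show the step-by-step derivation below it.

v0:12,v1:11,v2:6,v3:7,v4:21,v5:27,v6:0

step 1: dist = v0:inf,v1:inf,v2:6,v3:inf,v4:inf,v5:inf,v6:0
step 2: dist = v0:inf,v1:inf,v2:6,v3:7,v4:inf,v5:inf,v6:0
step 3: dist = v0:12,v1:11,v2:6,v3:7,v4:inf,v5:inf,v6:0
step 4: dist = v0:12,v1:11,v2:6,v3:7,v4:inf,v5:inf,v6:0
step 5: dist = v0:12,v1:11,v2:6,v3:7,v4:21,v5:27,v6:0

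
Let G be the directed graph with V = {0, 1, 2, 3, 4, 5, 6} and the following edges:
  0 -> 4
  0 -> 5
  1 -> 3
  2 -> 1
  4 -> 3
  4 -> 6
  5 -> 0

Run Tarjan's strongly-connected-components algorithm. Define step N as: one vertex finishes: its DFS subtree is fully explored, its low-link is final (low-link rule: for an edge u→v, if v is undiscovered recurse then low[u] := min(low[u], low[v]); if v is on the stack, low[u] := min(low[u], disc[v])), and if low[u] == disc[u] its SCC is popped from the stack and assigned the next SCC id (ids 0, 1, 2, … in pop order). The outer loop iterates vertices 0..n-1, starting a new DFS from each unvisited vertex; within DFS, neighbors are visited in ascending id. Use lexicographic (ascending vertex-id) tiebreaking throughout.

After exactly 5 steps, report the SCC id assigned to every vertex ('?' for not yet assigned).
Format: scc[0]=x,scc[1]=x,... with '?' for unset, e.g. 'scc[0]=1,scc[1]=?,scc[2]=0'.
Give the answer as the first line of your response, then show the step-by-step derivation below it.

scc[0]=3,scc[1]=?,scc[2]=?,scc[3]=0,scc[4]=2,scc[5]=3,scc[6]=1

step 1: low=(low[0]=0,low[1]=?,low[2]=?,low[3]=2,low[4]=1,low[5]=?,low[6]=?); scc=(scc[0]=?,scc[1]=?,scc[2]=?,scc[3]=0,scc[4]=?,scc[5]=?,scc[6]=?)
step 2: low=(low[0]=0,low[1]=?,low[2]=?,low[3]=2,low[4]=1,low[5]=?,low[6]=3); scc=(scc[0]=?,scc[1]=?,scc[2]=?,scc[3]=0,scc[4]=?,scc[5]=?,scc[6]=1)
step 3: low=(low[0]=0,low[1]=?,low[2]=?,low[3]=2,low[4]=1,low[5]=?,low[6]=3); scc=(scc[0]=?,scc[1]=?,scc[2]=?,scc[3]=0,scc[4]=2,scc[5]=?,scc[6]=1)
step 4: low=(low[0]=0,low[1]=?,low[2]=?,low[3]=2,low[4]=1,low[5]=0,low[6]=3); scc=(scc[0]=?,scc[1]=?,scc[2]=?,scc[3]=0,scc[4]=2,scc[5]=?,scc[6]=1)
step 5: low=(low[0]=0,low[1]=?,low[2]=?,low[3]=2,low[4]=1,low[5]=0,low[6]=3); scc=(scc[0]=3,scc[1]=?,scc[2]=?,scc[3]=0,scc[4]=2,scc[5]=3,scc[6]=1)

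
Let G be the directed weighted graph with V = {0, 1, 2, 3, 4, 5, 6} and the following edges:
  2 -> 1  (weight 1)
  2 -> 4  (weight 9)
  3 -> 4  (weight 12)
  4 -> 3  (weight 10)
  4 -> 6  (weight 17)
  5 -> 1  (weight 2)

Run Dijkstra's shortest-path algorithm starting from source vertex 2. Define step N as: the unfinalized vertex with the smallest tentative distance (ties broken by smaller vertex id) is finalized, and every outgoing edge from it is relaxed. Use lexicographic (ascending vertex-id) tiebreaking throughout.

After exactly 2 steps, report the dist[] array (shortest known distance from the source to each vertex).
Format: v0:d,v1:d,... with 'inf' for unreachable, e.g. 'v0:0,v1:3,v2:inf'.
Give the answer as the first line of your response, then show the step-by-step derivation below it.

v0:inf,v1:1,v2:0,v3:inf,v4:9,v5:inf,v6:inf

step 1: dist = v0:inf,v1:1,v2:0,v3:inf,v4:9,v5:inf,v6:inf
step 2: dist = v0:inf,v1:1,v2:0,v3:inf,v4:9,v5:inf,v6:inf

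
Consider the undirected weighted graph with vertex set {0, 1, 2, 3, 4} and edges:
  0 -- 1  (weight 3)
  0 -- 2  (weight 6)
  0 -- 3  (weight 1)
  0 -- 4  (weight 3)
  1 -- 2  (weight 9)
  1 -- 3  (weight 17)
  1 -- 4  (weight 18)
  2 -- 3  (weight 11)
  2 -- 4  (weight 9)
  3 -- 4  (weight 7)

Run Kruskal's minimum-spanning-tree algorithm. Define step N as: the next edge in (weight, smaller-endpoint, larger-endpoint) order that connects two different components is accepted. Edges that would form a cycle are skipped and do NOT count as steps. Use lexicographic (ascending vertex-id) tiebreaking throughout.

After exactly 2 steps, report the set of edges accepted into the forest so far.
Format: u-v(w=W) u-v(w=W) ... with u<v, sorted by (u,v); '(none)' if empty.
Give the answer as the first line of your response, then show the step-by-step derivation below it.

0-1(w=3) 0-3(w=1)

step 1: add edge 0-3 (w=1); MST = {0-3(w=1)}
step 2: add edge 0-1 (w=3); MST = {0-1(w=3) 0-3(w=1)}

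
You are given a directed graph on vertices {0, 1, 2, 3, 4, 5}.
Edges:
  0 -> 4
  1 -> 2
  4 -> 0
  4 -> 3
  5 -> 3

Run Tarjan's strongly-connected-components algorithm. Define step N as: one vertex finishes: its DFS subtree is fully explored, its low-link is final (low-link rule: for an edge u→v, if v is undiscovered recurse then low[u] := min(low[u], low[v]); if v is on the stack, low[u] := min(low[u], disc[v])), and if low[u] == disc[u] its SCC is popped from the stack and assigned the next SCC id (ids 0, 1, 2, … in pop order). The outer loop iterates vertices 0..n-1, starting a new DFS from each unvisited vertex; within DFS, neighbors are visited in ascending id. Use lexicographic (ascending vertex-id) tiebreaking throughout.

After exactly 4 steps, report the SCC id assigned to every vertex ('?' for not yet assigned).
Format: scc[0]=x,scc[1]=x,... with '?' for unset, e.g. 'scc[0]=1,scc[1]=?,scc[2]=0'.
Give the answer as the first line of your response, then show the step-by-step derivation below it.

scc[0]=1,scc[1]=?,scc[2]=2,scc[3]=0,scc[4]=1,scc[5]=?

step 1: low=(low[0]=0,low[1]=?,low[2]=?,low[3]=2,low[4]=0,low[5]=?); scc=(scc[0]=?,scc[1]=?,scc[2]=?,scc[3]=0,scc[4]=?,scc[5]=?)
step 2: low=(low[0]=0,low[1]=?,low[2]=?,low[3]=2,low[4]=0,low[5]=?); scc=(scc[0]=?,scc[1]=?,scc[2]=?,scc[3]=0,scc[4]=?,scc[5]=?)
step 3: low=(low[0]=0,low[1]=?,low[2]=?,low[3]=2,low[4]=0,low[5]=?); scc=(scc[0]=1,scc[1]=?,scc[2]=?,scc[3]=0,scc[4]=1,scc[5]=?)
step 4: low=(low[0]=0,low[1]=3,low[2]=4,low[3]=2,low[4]=0,low[5]=?); scc=(scc[0]=1,scc[1]=?,scc[2]=2,scc[3]=0,scc[4]=1,scc[5]=?)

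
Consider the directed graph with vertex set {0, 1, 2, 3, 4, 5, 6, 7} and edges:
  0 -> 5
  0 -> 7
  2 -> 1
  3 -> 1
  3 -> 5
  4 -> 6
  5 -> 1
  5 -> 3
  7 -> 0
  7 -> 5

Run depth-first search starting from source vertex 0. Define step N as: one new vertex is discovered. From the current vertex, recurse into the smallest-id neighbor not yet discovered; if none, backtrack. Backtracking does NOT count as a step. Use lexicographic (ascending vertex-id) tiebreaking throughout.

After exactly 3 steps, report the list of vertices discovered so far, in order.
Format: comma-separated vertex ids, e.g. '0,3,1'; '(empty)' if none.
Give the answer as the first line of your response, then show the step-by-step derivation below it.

0,5,1

step 1: discover 0; path=0; order=0
step 2: discover 5; path=0>5; order=0,5
step 3: discover 1; path=0>5>1; order=0,5,1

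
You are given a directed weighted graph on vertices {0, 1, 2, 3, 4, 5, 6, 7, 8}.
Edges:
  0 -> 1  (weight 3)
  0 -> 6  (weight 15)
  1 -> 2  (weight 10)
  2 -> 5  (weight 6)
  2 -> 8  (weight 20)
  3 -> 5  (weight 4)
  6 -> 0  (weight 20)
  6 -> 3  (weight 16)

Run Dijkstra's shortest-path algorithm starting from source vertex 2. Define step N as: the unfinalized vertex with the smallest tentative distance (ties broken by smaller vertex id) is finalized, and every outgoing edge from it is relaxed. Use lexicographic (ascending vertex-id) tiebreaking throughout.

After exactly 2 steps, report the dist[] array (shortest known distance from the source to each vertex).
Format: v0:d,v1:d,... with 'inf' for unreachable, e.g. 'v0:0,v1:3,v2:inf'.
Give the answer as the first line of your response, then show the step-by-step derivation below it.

v0:inf,v1:inf,v2:0,v3:inf,v4:inf,v5:6,v6:inf,v7:inf,v8:20

step 1: dist = v0:inf,v1:inf,v2:0,v3:inf,v4:inf,v5:6,v6:inf,v7:inf,v8:20
step 2: dist = v0:inf,v1:inf,v2:0,v3:inf,v4:inf,v5:6,v6:inf,v7:inf,v8:20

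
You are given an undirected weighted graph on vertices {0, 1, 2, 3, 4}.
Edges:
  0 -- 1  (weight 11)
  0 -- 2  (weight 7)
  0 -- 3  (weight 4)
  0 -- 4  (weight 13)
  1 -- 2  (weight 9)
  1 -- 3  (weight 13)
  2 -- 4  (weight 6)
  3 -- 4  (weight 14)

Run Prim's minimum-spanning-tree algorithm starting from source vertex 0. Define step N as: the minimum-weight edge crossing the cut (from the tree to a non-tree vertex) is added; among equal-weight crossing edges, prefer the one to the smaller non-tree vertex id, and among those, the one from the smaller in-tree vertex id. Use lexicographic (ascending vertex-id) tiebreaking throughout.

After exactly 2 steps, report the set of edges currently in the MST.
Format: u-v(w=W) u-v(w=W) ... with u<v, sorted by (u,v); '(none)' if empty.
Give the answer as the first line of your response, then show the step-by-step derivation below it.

0-2(w=7) 0-3(w=4)

step 1: add edge 0-3 (w=4); MST = {0-3(w=4)}
step 2: add edge 0-2 (w=7); MST = {0-2(w=7) 0-3(w=4)}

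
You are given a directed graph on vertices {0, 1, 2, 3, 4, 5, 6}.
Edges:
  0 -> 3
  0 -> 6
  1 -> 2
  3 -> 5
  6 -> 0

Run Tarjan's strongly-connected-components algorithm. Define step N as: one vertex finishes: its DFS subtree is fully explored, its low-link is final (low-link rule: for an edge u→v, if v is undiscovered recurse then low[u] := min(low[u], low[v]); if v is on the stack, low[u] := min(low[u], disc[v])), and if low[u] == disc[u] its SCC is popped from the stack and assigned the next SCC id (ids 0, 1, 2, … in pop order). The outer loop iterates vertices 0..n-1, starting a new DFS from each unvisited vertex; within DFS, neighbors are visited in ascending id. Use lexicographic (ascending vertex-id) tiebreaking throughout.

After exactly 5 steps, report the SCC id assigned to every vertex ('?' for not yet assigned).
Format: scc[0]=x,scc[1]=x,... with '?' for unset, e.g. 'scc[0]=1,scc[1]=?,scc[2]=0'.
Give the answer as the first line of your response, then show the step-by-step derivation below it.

scc[0]=2,scc[1]=?,scc[2]=3,scc[3]=1,scc[4]=?,scc[5]=0,scc[6]=2

step 1: low=(low[0]=0,low[1]=?,low[2]=?,low[3]=1,low[4]=?,low[5]=2,low[6]=?); scc=(scc[0]=?,scc[1]=?,scc[2]=?,scc[3]=?,scc[4]=?,scc[5]=0,scc[6]=?)
step 2: low=(low[0]=0,low[1]=?,low[2]=?,low[3]=1,low[4]=?,low[5]=2,low[6]=?); scc=(scc[0]=?,scc[1]=?,scc[2]=?,scc[3]=1,scc[4]=?,scc[5]=0,scc[6]=?)
step 3: low=(low[0]=0,low[1]=?,low[2]=?,low[3]=1,low[4]=?,low[5]=2,low[6]=0); scc=(scc[0]=?,scc[1]=?,scc[2]=?,scc[3]=1,scc[4]=?,scc[5]=0,scc[6]=?)
step 4: low=(low[0]=0,low[1]=?,low[2]=?,low[3]=1,low[4]=?,low[5]=2,low[6]=0); scc=(scc[0]=2,scc[1]=?,scc[2]=?,scc[3]=1,scc[4]=?,scc[5]=0,scc[6]=2)
step 5: low=(low[0]=0,low[1]=4,low[2]=5,low[3]=1,low[4]=?,low[5]=2,low[6]=0); scc=(scc[0]=2,scc[1]=?,scc[2]=3,scc[3]=1,scc[4]=?,scc[5]=0,scc[6]=2)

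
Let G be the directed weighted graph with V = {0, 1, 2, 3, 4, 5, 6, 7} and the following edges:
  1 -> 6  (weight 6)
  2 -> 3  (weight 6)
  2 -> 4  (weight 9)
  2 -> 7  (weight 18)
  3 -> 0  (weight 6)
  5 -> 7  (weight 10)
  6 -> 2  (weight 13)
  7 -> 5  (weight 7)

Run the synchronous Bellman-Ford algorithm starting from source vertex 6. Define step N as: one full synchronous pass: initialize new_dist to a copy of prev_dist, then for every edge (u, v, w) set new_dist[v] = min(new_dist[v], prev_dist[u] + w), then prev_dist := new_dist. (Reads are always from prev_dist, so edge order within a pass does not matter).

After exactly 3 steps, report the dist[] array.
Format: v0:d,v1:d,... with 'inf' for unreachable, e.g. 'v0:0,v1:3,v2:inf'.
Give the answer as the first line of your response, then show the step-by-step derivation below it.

v0:25,v1:inf,v2:13,v3:19,v4:22,v5:38,v6:0,v7:31

step 1: dist = v0:inf,v1:inf,v2:13,v3:inf,v4:inf,v5:inf,v6:0,v7:inf
step 2: dist = v0:inf,v1:inf,v2:13,v3:19,v4:22,v5:inf,v6:0,v7:31
step 3: dist = v0:25,v1:inf,v2:13,v3:19,v4:22,v5:38,v6:0,v7:31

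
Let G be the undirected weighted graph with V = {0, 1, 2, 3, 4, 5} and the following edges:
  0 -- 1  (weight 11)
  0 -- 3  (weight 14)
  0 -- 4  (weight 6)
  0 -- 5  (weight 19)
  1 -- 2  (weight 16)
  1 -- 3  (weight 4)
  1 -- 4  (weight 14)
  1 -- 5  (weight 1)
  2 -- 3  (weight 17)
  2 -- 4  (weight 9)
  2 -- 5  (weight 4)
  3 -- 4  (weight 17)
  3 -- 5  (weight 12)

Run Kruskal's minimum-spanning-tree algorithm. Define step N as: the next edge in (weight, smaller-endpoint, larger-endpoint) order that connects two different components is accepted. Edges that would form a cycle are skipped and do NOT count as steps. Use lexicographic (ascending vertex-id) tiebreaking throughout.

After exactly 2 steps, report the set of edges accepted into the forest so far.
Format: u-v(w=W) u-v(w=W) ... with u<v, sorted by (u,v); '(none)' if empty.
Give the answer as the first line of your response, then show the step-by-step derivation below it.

1-3(w=4) 1-5(w=1)

step 1: add edge 1-5 (w=1); MST = {1-5(w=1)}
step 2: add edge 1-3 (w=4); MST = {1-3(w=4) 1-5(w=1)}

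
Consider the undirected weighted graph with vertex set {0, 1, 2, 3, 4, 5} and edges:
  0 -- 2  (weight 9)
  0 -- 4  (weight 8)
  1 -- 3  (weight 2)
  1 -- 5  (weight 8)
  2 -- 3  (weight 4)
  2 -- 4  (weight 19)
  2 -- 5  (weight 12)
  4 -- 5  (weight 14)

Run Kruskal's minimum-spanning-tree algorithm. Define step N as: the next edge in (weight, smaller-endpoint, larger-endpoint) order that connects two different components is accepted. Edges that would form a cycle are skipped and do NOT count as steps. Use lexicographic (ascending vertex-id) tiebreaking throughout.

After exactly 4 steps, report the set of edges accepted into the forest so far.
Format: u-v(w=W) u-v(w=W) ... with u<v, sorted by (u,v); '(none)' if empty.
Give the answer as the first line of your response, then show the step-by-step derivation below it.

0-4(w=8) 1-3(w=2) 1-5(w=8) 2-3(w=4)

step 1: add edge 1-3 (w=2); MST = {1-3(w=2)}
step 2: add edge 2-3 (w=4); MST = {1-3(w=2) 2-3(w=4)}
step 3: add edge 0-4 (w=8); MST = {0-4(w=8) 1-3(w=2) 2-3(w=4)}
step 4: add edge 1-5 (w=8); MST = {0-4(w=8) 1-3(w=2) 1-5(w=8) 2-3(w=4)}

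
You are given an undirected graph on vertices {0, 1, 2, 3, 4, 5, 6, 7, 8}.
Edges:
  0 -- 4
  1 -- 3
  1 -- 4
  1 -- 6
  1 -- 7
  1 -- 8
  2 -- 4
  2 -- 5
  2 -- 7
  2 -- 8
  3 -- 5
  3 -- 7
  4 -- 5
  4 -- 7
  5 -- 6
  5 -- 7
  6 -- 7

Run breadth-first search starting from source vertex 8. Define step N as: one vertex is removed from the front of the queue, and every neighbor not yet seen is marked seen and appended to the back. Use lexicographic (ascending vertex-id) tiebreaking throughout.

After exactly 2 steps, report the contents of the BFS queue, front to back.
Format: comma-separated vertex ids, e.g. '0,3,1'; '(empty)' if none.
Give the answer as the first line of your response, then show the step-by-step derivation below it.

2,3,4,6,7

step 1: dequeue 8; queue=[1,2]; order=8
step 2: dequeue 1; queue=[2,3,4,6,7]; order=8,1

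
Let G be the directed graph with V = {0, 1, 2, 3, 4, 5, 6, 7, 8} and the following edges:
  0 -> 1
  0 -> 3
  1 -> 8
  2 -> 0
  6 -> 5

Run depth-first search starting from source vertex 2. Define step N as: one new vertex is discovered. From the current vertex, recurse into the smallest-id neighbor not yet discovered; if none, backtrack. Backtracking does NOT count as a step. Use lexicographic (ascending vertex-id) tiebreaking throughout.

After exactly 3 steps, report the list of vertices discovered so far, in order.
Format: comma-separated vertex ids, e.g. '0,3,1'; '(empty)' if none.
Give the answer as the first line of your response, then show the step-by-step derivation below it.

2,0,1

step 1: discover 2; path=2; order=2
step 2: discover 0; path=2>0; order=2,0
step 3: discover 1; path=2>0>1; order=2,0,1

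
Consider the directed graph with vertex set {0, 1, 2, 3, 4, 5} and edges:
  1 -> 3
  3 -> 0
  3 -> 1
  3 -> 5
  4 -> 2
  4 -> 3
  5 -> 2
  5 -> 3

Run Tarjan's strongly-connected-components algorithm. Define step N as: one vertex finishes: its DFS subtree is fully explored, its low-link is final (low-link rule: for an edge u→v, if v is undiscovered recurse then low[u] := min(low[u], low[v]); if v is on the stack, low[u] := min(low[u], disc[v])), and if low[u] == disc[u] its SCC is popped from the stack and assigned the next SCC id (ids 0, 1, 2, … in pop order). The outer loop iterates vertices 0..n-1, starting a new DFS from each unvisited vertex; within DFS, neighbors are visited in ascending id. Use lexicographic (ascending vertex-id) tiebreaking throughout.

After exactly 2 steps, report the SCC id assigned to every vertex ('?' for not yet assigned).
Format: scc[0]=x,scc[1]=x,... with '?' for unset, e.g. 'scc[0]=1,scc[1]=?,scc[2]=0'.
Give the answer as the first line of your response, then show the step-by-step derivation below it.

scc[0]=0,scc[1]=?,scc[2]=1,scc[3]=?,scc[4]=?,scc[5]=?

step 1: low=(low[0]=0,low[1]=?,low[2]=?,low[3]=?,low[4]=?,low[5]=?); scc=(scc[0]=0,scc[1]=?,scc[2]=?,scc[3]=?,scc[4]=?,scc[5]=?)
step 2: low=(low[0]=0,low[1]=1,low[2]=4,low[3]=1,low[4]=?,low[5]=3); scc=(scc[0]=0,scc[1]=?,scc[2]=1,scc[3]=?,scc[4]=?,scc[5]=?)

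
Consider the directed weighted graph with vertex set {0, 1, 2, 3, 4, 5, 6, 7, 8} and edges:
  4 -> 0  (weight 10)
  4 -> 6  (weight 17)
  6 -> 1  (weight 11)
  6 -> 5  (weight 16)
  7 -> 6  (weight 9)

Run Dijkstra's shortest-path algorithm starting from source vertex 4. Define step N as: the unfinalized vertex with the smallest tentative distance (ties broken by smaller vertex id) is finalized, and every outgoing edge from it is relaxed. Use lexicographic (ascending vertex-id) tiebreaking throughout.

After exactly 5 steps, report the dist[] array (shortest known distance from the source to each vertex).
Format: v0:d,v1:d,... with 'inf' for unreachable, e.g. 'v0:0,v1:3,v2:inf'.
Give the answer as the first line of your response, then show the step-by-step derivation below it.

v0:10,v1:28,v2:inf,v3:inf,v4:0,v5:33,v6:17,v7:inf,v8:inf

step 1: dist = v0:10,v1:inf,v2:inf,v3:inf,v4:0,v5:inf,v6:17,v7:inf,v8:inf
step 2: dist = v0:10,v1:inf,v2:inf,v3:inf,v4:0,v5:inf,v6:17,v7:inf,v8:inf
step 3: dist = v0:10,v1:28,v2:inf,v3:inf,v4:0,v5:33,v6:17,v7:inf,v8:inf
step 4: dist = v0:10,v1:28,v2:inf,v3:inf,v4:0,v5:33,v6:17,v7:inf,v8:inf
step 5: dist = v0:10,v1:28,v2:inf,v3:inf,v4:0,v5:33,v6:17,v7:inf,v8:inf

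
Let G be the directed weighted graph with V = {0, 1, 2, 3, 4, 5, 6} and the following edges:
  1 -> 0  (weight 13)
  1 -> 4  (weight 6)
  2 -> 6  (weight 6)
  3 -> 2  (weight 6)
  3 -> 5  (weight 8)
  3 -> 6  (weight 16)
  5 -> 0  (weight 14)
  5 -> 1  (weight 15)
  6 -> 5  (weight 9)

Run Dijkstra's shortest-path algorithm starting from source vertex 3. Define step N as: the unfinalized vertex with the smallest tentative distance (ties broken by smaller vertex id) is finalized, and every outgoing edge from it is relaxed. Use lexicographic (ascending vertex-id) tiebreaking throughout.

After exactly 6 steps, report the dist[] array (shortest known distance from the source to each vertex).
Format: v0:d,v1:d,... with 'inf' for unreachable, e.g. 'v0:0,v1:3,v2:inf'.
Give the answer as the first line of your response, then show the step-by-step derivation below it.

v0:22,v1:23,v2:6,v3:0,v4:29,v5:8,v6:12

step 1: dist = v0:inf,v1:inf,v2:6,v3:0,v4:inf,v5:8,v6:16
step 2: dist = v0:inf,v1:inf,v2:6,v3:0,v4:inf,v5:8,v6:12
step 3: dist = v0:22,v1:23,v2:6,v3:0,v4:inf,v5:8,v6:12
step 4: dist = v0:22,v1:23,v2:6,v3:0,v4:inf,v5:8,v6:12
step 5: dist = v0:22,v1:23,v2:6,v3:0,v4:inf,v5:8,v6:12
step 6: dist = v0:22,v1:23,v2:6,v3:0,v4:29,v5:8,v6:12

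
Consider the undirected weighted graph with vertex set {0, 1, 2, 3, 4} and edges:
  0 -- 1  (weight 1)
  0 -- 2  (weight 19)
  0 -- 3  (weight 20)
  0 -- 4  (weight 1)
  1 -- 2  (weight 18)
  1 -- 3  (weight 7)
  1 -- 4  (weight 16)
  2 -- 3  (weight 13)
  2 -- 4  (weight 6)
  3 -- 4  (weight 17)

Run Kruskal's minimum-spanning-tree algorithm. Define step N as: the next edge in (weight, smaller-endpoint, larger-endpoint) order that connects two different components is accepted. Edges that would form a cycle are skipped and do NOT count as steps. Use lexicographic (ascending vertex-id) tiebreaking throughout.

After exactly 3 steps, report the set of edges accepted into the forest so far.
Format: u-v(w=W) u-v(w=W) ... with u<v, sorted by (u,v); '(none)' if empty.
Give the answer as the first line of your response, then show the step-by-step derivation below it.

0-1(w=1) 0-4(w=1) 2-4(w=6)

step 1: add edge 0-1 (w=1); MST = {0-1(w=1)}
step 2: add edge 0-4 (w=1); MST = {0-1(w=1) 0-4(w=1)}
step 3: add edge 2-4 (w=6); MST = {0-1(w=1) 0-4(w=1) 2-4(w=6)}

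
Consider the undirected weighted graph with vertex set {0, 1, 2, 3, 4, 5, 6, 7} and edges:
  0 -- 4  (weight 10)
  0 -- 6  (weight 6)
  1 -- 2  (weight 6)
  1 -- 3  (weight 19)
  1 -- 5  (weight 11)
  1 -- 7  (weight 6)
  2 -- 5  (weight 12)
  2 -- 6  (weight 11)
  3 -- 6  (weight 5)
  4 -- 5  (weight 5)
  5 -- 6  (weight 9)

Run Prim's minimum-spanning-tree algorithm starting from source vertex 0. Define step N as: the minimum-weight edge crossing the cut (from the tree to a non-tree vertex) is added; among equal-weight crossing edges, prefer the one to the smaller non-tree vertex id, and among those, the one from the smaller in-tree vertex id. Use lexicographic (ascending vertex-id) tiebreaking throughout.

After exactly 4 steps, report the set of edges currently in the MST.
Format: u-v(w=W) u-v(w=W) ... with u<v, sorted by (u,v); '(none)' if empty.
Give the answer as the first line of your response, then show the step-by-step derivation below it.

0-6(w=6) 3-6(w=5) 4-5(w=5) 5-6(w=9)

step 1: add edge 0-6 (w=6); MST = {0-6(w=6)}
step 2: add edge 3-6 (w=5); MST = {0-6(w=6) 3-6(w=5)}
step 3: add edge 5-6 (w=9); MST = {0-6(w=6) 3-6(w=5) 5-6(w=9)}
step 4: add edge 4-5 (w=5); MST = {0-6(w=6) 3-6(w=5) 4-5(w=5) 5-6(w=9)}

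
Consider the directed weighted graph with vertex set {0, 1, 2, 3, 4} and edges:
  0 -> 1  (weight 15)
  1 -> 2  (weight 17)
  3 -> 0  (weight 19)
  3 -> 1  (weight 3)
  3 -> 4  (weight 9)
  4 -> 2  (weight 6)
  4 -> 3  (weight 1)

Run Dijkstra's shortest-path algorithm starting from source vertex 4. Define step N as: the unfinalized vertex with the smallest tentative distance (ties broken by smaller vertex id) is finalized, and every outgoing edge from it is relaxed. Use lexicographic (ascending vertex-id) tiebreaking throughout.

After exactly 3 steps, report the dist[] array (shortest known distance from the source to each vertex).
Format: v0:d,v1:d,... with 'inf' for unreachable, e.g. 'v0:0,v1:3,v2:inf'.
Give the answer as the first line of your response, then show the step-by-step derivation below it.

v0:20,v1:4,v2:6,v3:1,v4:0

step 1: dist = v0:inf,v1:inf,v2:6,v3:1,v4:0
step 2: dist = v0:20,v1:4,v2:6,v3:1,v4:0
step 3: dist = v0:20,v1:4,v2:6,v3:1,v4:0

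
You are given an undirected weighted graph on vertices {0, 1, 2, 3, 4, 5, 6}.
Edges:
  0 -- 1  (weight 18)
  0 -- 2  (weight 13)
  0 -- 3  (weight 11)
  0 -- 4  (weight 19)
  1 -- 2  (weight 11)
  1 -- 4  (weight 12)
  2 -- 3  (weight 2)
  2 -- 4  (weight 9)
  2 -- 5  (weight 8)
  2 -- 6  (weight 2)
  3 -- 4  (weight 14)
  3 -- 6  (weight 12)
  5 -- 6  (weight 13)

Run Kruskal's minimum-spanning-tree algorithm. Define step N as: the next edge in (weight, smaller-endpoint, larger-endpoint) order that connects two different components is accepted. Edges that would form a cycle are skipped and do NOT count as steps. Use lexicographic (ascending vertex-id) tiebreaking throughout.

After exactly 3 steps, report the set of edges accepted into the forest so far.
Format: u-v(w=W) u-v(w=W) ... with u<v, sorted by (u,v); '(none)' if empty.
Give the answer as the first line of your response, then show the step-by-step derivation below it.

2-3(w=2) 2-5(w=8) 2-6(w=2)

step 1: add edge 2-3 (w=2); MST = {2-3(w=2)}
step 2: add edge 2-6 (w=2); MST = {2-3(w=2) 2-6(w=2)}
step 3: add edge 2-5 (w=8); MST = {2-3(w=2) 2-5(w=8) 2-6(w=2)}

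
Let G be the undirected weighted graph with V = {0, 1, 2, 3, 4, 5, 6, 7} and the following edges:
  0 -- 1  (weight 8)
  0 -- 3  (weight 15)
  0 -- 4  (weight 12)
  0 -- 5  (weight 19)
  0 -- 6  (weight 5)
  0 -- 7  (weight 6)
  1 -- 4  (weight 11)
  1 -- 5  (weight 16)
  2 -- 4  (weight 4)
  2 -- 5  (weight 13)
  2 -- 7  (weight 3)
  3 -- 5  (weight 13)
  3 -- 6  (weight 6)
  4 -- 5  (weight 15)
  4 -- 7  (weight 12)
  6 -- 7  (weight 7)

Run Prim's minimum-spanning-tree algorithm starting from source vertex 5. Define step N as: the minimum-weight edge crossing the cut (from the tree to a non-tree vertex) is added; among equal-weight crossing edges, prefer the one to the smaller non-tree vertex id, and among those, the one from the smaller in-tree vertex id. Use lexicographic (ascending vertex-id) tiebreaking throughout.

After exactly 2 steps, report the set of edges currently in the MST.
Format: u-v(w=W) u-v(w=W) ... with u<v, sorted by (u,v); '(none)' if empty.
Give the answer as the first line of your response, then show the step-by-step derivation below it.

2-5(w=13) 2-7(w=3)

step 1: add edge 2-5 (w=13); MST = {2-5(w=13)}
step 2: add edge 2-7 (w=3); MST = {2-5(w=13) 2-7(w=3)}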